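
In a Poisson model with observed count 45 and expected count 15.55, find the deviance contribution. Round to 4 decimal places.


y/mu = 45/15.55 = 2.893891 (approx.), and ln(45/15.55) = 1.062602.
y * ln(y/mu) = 45 * 1.062602 = 47.817090.
y - mu = 29.45.
D = 2 * (47.817090 - 29.45) = 36.734180, which rounds to 36.7342.

36.7342


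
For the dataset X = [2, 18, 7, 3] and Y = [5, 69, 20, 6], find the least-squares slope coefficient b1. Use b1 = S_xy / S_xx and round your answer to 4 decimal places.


Calculate xbar = 7.5000, ybar = 25.0000.
S_xx = 161.0000, S_xy = 660.0000.
Using b1 = S_xy / S_xx = 660.0000 / 161.0000, we get b1 = 4.0994.

4.0994


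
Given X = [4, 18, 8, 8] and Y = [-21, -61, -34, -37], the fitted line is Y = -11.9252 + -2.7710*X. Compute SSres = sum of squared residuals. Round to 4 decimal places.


For each point, residual = actual - predicted.
Residuals: [2.0092, 0.8032, 0.0932, -2.9068].
Sum of squared residuals = 13.1402.

13.1402


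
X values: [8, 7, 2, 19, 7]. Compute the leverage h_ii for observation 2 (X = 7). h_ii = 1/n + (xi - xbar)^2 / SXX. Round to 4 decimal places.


n = 5, xbar = 8.6000.
SXX = sum((xi - xbar)^2) = 157.2000.
h = 1/5 + (7 - 8.6000)^2 / 157.2000 = 0.2163.

0.2163


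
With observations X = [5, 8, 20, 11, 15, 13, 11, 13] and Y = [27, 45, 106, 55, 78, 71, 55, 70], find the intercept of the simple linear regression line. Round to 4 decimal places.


Compute b1 = 5.2394 from the OLS formula.
With xbar = 12.0000 and ybar = 63.3750, the intercept is:
b0 = 63.3750 - 5.2394 * 12.0000 = 0.5018.

0.5018


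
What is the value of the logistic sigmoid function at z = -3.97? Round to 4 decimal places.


Compute exp(3.9700) = 52.9845.
Sigmoid = 1 / (1 + 52.9845) = 1 / 53.9845 = 0.0185.

0.0185


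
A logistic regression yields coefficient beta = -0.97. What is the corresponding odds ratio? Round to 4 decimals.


The odds ratio is computed as:
OR = e^(-0.97) = 0.3791.

0.3791


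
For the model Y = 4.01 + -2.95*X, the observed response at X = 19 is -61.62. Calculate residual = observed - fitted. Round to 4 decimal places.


Compute yhat = 4.01 + (-2.95)(19) = -52.0400.
Residual = actual - predicted = -61.62 - -52.0400 = -9.5800.

-9.5800


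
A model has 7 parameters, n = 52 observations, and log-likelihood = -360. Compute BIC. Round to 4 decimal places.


ln(52) = 3.951244.
k * ln(n) = 7 * 3.951244 = 27.658708.
-2L = 720.
BIC = 27.658708 + 720 = 747.658708, which rounds to 747.6587.

747.6587


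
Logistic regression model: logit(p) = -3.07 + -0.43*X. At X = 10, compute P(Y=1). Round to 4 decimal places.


Linear predictor: z = -3.07 + -0.43 * 10 = -7.3700.
P = 1/(1 + exp(7.3700)) = 1/(1 + 1587.6338) = 0.0006.

0.0006


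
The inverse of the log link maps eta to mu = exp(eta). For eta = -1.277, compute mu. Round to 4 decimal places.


The inverse log link gives:
mu = exp(-1.277) = 0.2789.

0.2789


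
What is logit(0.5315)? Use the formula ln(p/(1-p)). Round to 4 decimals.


The odds are p/(1-p) = 0.5315 / 0.4685 = 1.1345.
logit(p) = ln(1.1345) = 0.1262.

0.1262


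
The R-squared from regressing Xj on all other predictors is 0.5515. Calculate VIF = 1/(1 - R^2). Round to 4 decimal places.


Denominator: 1 - 0.5515 = 0.4485.
VIF = 1 / 0.4485 = 2.2297.

2.2297


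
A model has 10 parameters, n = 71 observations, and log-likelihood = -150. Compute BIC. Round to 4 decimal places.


k * ln(n) = 10 * ln(71) = 10 * 4.262680 = 42.626800.
-2 * loglik = -2 * (-150) = 300.
BIC = 42.626800 + 300 = 342.626800, which rounds to 342.6268.

342.6268


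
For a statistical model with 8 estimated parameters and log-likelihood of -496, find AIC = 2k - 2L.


AIC = 2*8 - 2*(-496).
= 16 + 992 = 1008.

1008


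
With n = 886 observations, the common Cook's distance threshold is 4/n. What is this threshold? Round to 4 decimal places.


Using the rule of thumb:
Threshold = 4 / 886 = 0.0045.

0.0045


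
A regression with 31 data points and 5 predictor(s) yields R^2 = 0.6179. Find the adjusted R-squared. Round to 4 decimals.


Plug in: Adj R^2 = 1 - (1 - 0.6179) * 30/25.
= 1 - 0.3821 * 30/25
= 1 - 11.4630 / 25
= 1 - 0.4585 = 0.5415.

0.5415


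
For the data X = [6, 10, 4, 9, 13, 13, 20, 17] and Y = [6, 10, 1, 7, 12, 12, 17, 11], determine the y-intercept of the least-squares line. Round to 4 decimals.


Compute b1 = 0.8317 from the OLS formula.
With xbar = 11.5000 and ybar = 9.5000, the intercept is:
b0 = 9.5000 - 0.8317 * 11.5000 = -0.0644.

-0.0644


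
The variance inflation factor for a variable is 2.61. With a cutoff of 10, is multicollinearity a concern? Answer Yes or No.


The threshold is 10.
VIF = 2.61 is < 10.
Multicollinearity indication: No.

No


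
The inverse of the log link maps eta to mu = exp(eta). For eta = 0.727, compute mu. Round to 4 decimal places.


The inverse log link gives:
mu = exp(0.727) = 2.0689.

2.0689


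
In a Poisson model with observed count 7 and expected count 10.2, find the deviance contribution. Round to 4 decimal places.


y/mu = 7/10.2 = 0.686275 (approx.), and ln(7/10.2) = -0.376478.
y * ln(y/mu) = 7 * -0.376478 = -2.635346.
y - mu = -3.2.
D = 2 * (-2.635346 - -3.2) = 1.129308, which rounds to 1.1293.

1.1293


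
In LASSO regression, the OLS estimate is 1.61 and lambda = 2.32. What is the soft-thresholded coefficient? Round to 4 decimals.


|beta_OLS| = 1.61.
lambda = 2.32.
Since |beta| <= lambda, the coefficient is set to 0.
Result = 0.0000.

0.0000


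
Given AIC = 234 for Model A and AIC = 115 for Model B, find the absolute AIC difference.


Compute |234 - 115| = 119.
Model B has the smaller AIC.

119


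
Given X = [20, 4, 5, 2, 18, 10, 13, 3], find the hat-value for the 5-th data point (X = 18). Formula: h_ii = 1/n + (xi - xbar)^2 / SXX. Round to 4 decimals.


n = 8, xbar = 9.3750.
SXX = sum((xi - xbar)^2) = 343.8750.
h = 1/8 + (18 - 9.3750)^2 / 343.8750 = 0.3413.

0.3413


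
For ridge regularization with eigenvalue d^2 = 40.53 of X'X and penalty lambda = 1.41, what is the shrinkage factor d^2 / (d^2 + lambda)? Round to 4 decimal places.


Denominator = d^2 + lambda = 40.53 + 1.41 = 41.9400.
Shrinkage = 40.53 / 41.9400 = 0.9664.

0.9664


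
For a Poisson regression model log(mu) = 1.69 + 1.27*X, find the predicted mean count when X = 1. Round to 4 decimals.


eta = 1.69 + 1.27 * 1 = 2.9600.
mu = exp(2.9600) = 19.2980.

19.2980


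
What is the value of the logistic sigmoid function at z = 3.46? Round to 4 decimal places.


Compute exp(-3.4600) = 0.0314.
Sigmoid = 1 / (1 + 0.0314) = 1 / 1.0314 = 0.9695.

0.9695


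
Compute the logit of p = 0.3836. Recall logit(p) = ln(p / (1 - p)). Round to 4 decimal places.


1 - p = 0.6164.
p/(1-p) = 0.6223.
logit = ln(0.6223) = -0.4743.

-0.4743


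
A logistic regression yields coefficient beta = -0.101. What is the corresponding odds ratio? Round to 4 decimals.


Odds ratio = exp(beta) = exp(-0.101).
= 0.9039.

0.9039


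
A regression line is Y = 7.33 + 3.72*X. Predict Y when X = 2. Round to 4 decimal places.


Substitute X = 2 into the equation:
Y = 7.33 + 3.72 * 2 = 7.33 + 7.4400 = 14.7700.

14.7700


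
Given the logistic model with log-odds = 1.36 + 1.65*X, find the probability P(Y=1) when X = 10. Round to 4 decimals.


z = 1.36 + 1.65 * 10 = 17.8600.
Sigmoid: P = 1 / (1 + exp(-17.8600)) = 1.0000.

1.0000


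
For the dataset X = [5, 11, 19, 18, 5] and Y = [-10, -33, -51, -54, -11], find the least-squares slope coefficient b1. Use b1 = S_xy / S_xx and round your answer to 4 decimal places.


First compute the means: xbar = 11.6000, ybar = -31.8000.
Then S_xx = sum((xi - xbar)^2) = 183.2000.
S_xy = sum((xi - xbar)(yi - ybar)) = -564.6000.
b1 = S_xy / S_xx = -564.6000 / 183.2000 = -3.0819.

-3.0819


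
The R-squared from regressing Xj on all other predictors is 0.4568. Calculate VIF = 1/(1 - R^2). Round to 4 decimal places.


Using VIF = 1/(1 - R^2_j):
1 - 0.4568 = 0.5432.
VIF = 1.8409.

1.8409


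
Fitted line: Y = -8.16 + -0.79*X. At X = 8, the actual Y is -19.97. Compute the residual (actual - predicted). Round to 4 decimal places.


Compute yhat = -8.16 + (-0.79)(8) = -14.4800.
Residual = actual - predicted = -19.97 - -14.4800 = -5.4900.

-5.4900


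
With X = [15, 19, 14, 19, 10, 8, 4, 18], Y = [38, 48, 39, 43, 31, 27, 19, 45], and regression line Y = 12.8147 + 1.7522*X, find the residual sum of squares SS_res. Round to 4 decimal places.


For each point, residual = actual - predicted.
Residuals: [-1.0977, 1.8935, 1.6545, -3.1065, 0.6633, 0.1677, -0.8235, 0.6457].
Sum of squared residuals = 18.7412.

18.7412


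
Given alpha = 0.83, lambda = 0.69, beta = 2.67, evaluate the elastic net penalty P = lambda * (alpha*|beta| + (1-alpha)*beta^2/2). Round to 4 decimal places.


alpha * |beta| = 0.83 * 2.67 = 2.2161.
(1-alpha) * beta^2/2 = 0.17 * 7.1289/2 = 0.6060.
Total = 0.69 * (2.2161 + 0.6060) = 1.9472.

1.9472


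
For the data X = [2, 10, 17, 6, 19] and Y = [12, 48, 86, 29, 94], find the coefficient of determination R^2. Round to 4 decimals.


The fitted line is Y = 0.4894 + 4.9362*X.
SSres = 9.9574, SStot = 5048.8000.
R^2 = 1 - SSres/SStot = 0.9980.

0.9980


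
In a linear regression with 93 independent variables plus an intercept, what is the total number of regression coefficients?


Each predictor gets one coefficient, plus one intercept.
Total parameters = 93 + 1 = 94.

94


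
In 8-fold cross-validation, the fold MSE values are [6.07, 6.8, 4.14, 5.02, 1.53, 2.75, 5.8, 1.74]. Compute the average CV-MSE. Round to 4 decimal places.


Add all fold MSEs: 33.8500.
Divide by k = 8: 33.8500/8 = 4.2313.

4.2313


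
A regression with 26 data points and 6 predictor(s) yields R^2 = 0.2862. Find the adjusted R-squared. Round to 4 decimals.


Plug in: Adj R^2 = 1 - (1 - 0.2862) * 25/19.
= 1 - 0.7138 * 25/19
= 1 - 17.8450 / 19
= 1 - 0.9392 = 0.0608.

0.0608


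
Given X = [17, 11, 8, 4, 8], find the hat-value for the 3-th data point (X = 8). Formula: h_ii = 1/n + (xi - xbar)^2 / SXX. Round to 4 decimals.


Compute xbar = 9.6000 with n = 5 observations.
SXX = 93.2000.
Leverage = 1/5 + (8 - 9.6000)^2/93.2000 = 0.2275.

0.2275


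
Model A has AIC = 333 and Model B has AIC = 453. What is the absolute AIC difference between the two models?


|AIC_A - AIC_B| = |333 - 453| = 120.
Model A is preferred (lower AIC).

120


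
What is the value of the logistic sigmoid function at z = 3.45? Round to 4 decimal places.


Compute exp(-3.4500) = 0.0317.
Sigmoid = 1 / (1 + 0.0317) = 1 / 1.0317 = 0.9692.

0.9692


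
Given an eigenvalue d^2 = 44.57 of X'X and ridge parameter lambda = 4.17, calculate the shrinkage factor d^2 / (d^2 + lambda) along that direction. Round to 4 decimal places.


Compute the denominator: 44.57 + 4.17 = 48.7400.
Shrinkage factor = 44.57 / 48.7400 = 0.9144.

0.9144


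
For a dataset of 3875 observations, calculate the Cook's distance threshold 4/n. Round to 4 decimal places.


Cook's distance cutoff = 4/n = 4/3875.
= 0.0010.

0.0010


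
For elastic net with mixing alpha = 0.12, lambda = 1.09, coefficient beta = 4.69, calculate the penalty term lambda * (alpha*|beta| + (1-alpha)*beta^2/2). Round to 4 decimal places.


alpha * |beta| = 0.12 * 4.69 = 0.5628.
(1-alpha) * beta^2/2 = 0.88 * 21.9961/2 = 9.6783.
Total = 1.09 * (0.5628 + 9.6783) = 11.1628.

11.1628


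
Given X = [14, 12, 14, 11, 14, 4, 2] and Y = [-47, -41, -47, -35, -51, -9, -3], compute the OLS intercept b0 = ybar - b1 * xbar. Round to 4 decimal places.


First find the slope: b1 = -3.8318.
Means: xbar = 10.1429, ybar = -33.2857.
b0 = ybar - b1 * xbar = -33.2857 - -3.8318 * 10.1429 = 5.5794.

5.5794


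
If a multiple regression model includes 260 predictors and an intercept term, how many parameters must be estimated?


Each predictor gets one coefficient, plus one intercept.
Total parameters = 260 + 1 = 261.

261


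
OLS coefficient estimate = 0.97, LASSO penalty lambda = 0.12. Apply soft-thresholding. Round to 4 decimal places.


|beta_OLS| = 0.97.
lambda = 0.12.
Since |beta| > lambda, coefficient = sign(beta)*(|beta| - lambda) = 0.8500.
Result = 0.8500.

0.8500


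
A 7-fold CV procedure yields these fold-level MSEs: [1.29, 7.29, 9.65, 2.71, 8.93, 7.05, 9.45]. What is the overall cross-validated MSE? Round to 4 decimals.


Sum of fold MSEs = 46.3700.
Average = 46.3700 / 7 = 6.6243.

6.6243


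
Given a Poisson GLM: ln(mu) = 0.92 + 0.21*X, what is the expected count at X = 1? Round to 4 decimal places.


eta = 0.92 + 0.21 * 1 = 1.1300.
mu = exp(1.1300) = 3.0957.

3.0957


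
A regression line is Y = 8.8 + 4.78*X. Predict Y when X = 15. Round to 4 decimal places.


Substitute X = 15 into the equation:
Y = 8.8 + 4.78 * 15 = 8.8 + 71.7000 = 80.5000.

80.5000


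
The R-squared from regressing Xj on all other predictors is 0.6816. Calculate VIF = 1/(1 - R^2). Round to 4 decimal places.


Using VIF = 1/(1 - R^2_j):
1 - 0.6816 = 0.3184.
VIF = 3.1407.

3.1407


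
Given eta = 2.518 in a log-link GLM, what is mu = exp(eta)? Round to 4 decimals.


The inverse log link gives:
mu = exp(2.518) = 12.4038.

12.4038


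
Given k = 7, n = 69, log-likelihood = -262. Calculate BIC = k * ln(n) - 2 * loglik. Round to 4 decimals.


ln(69) = 4.234107.
k * ln(n) = 7 * 4.234107 = 29.638749.
-2L = 524.
BIC = 29.638749 + 524 = 553.638749, which rounds to 553.6387.

553.6387


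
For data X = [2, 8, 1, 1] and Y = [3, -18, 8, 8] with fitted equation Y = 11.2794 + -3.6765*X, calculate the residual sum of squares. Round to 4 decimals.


Compute predicted values, then residuals = yi - yhat_i.
Residuals: [-0.9264, 0.1326, 0.3971, 0.3971].
SSres = sum(residual^2) = 1.1912.

1.1912


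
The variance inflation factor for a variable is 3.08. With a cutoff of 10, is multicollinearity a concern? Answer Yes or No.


Compare VIF = 3.08 to the threshold of 10.
3.08 < 10, so the answer is No.

No


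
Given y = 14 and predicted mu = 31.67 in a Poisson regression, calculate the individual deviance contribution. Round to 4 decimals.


First: ln(14/31.67) = -0.816313.
Then: 14 * -0.816313 = -11.428382.
y - mu = 14 - 31.67 = -17.67.
D = 2(-11.428382 - -17.67) = 12.483236, which rounds to 12.4832.

12.4832


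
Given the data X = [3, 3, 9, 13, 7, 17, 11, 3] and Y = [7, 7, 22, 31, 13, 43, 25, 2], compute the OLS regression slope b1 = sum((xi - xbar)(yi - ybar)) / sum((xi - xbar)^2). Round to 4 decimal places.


The sample means are xbar = 8.2500 and ybar = 18.7500.
Compute S_xx = 191.5000 and S_xy = 508.5000.
Slope b1 = S_xy / S_xx = 508.5000 / 191.5000 = 2.6554.

2.6554


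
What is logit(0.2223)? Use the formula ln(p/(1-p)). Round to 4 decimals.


Compute the odds: 0.2223/0.7777 = 0.2858.
Take the natural log: ln(0.2858) = -1.2523.

-1.2523


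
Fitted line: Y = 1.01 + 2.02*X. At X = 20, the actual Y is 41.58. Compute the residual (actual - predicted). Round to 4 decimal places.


Predicted = 1.01 + 2.02 * 20 = 41.4100.
Residual = 41.58 - 41.4100 = 0.1700.

0.1700


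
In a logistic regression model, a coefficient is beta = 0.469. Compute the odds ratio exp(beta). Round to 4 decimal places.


exp(0.469) = 1.5984.
So the odds ratio is 1.5984.

1.5984


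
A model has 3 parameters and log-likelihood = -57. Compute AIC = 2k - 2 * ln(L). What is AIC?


Compute:
2k = 2*3 = 6.
-2*loglik = -2*(-57) = 114.
AIC = 6 + 114 = 120.

120


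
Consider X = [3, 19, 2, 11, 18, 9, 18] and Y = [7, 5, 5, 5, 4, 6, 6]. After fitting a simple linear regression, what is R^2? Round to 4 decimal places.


After computing the OLS fit (b0=6.1402, b1=-0.0623):
SSres = 4.5134, SStot = 5.7143.
R^2 = 1 - 4.5134/5.7143 = 0.2102.

0.2102


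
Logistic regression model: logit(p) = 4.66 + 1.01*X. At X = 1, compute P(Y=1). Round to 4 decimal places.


Compute z = 4.66 + (1.01)(1) = 5.6700.
exp(-z) = 0.0034.
P = 1/(1 + 0.0034) = 0.9966.

0.9966


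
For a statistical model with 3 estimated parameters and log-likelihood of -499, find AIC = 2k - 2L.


AIC = 2k - 2*loglik = 2(3) - 2(-499).
= 6 + 998 = 1004.

1004


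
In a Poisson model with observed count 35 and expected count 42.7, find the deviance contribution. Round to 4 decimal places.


First: ln(35/42.7) = -0.198851.
Then: 35 * -0.198851 = -6.959785.
y - mu = 35 - 42.7 = -7.7.
D = 2(-6.959785 - -7.7) = 1.480430, which rounds to 1.4804.

1.4804


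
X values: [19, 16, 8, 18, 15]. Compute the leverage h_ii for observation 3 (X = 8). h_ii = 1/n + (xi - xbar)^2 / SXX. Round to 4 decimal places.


n = 5, xbar = 15.2000.
SXX = sum((xi - xbar)^2) = 74.8000.
h = 1/5 + (8 - 15.2000)^2 / 74.8000 = 0.8930.

0.8930


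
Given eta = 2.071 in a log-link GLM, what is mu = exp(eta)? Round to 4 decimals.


mu = exp(eta) = exp(2.071).
= 7.9328.

7.9328


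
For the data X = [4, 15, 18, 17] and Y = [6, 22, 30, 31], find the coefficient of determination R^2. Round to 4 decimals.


The fitted line is Y = -1.4560 + 1.7560*X.
SSres = 15.3080, SStot = 400.7500.
R^2 = 1 - SSres/SStot = 0.9618.

0.9618


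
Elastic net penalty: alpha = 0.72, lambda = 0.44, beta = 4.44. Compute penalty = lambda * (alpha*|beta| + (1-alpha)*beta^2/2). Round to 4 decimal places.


alpha * |beta| = 0.72 * 4.44 = 3.1968.
(1-alpha) * beta^2/2 = 0.28 * 19.7136/2 = 2.7599.
Total = 0.44 * (3.1968 + 2.7599) = 2.6209.

2.6209


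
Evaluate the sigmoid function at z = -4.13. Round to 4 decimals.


exp(4.1300) = 62.1779.
1 + exp(-z) = 63.1779.
sigmoid = 1/63.1779 = 0.0158.

0.0158


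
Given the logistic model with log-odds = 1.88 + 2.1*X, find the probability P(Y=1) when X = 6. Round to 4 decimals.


Linear predictor: z = 1.88 + 2.1 * 6 = 14.4800.
P = 1/(1 + exp(-14.4800)) = 1/(1 + 0.0000) = 1.0000.

1.0000


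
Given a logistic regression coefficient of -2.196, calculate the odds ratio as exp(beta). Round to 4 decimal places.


exp(-2.196) = 0.1112.
So the odds ratio is 0.1112.

0.1112


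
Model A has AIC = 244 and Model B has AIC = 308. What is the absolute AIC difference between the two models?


|AIC_A - AIC_B| = |244 - 308| = 64.
Model A is preferred (lower AIC).

64


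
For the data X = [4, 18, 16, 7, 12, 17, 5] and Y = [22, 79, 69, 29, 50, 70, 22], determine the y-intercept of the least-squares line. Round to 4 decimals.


First find the slope: b1 = 4.1081.
Means: xbar = 11.2857, ybar = 48.7143.
b0 = ybar - b1 * xbar = 48.7143 - 4.1081 * 11.2857 = 2.3514.

2.3514


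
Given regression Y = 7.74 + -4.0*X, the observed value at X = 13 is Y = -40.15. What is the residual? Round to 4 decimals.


Fitted value at X = 13 is yhat = 7.74 + -4.0*13 = -44.2600.
Residual = -40.15 - -44.2600 = 4.1100.

4.1100


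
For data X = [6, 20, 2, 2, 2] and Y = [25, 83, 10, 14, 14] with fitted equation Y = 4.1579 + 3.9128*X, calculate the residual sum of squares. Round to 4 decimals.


Predicted values from Y = 4.1579 + 3.9128*X.
Residuals: [-2.6347, 0.5861, -1.9835, 2.0165, 2.0165].
SSres = 19.3520.

19.3520


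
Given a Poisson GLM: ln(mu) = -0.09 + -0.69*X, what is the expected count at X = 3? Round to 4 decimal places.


Compute eta = -0.09 + -0.69 * 3 = -2.1600.
Apply inverse link: mu = e^-2.1600 = 0.1153.

0.1153


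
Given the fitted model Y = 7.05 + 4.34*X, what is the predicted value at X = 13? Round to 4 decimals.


Plug X = 13 into Y = 7.05 + 4.34*X:
Y = 7.05 + 56.4200 = 63.4700.

63.4700


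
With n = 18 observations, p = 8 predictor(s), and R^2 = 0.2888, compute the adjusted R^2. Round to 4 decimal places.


Plug in: Adj R^2 = 1 - (1 - 0.2888) * 17/9.
= 1 - 0.7112 * 17/9
= 1 - 12.0904 / 9
= 1 - 1.3434 = -0.3434.

-0.3434


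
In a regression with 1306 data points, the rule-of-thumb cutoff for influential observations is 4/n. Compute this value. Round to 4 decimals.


The threshold is 4/n.
4/1306 = 0.0031.

0.0031


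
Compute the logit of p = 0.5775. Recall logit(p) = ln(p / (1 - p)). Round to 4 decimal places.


The odds are p/(1-p) = 0.5775 / 0.4225 = 1.3669.
logit(p) = ln(1.3669) = 0.3125.

0.3125


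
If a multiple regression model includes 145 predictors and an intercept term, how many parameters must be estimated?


Each predictor gets one coefficient, plus one intercept.
Total parameters = 145 + 1 = 146.

146


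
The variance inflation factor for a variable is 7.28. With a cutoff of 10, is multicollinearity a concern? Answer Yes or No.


The threshold is 10.
VIF = 7.28 is < 10.
Multicollinearity indication: No.

No


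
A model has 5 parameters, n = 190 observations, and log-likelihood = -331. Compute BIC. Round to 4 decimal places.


k * ln(n) = 5 * ln(190) = 5 * 5.247024 = 26.235120.
-2 * loglik = -2 * (-331) = 662.
BIC = 26.235120 + 662 = 688.235120, which rounds to 688.2351.

688.2351


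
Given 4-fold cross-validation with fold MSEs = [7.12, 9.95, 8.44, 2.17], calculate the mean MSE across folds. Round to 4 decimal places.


Sum of fold MSEs = 27.6800.
Average = 27.6800 / 4 = 6.9200.

6.9200


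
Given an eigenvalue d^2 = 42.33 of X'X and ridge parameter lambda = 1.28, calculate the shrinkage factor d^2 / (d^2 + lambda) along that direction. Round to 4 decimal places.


Compute the denominator: 42.33 + 1.28 = 43.6100.
Shrinkage factor = 42.33 / 43.6100 = 0.9706.

0.9706


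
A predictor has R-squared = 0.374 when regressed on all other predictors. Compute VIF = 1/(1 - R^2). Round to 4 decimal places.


VIF = 1 / (1 - 0.374).
= 1 / 0.626 = 1.5974.

1.5974


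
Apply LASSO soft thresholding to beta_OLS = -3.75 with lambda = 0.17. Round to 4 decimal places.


Absolute value: |-3.75| = 3.75.
Compare to lambda = 0.17.
Since |beta| > lambda, coefficient = sign(beta)*(|beta| - lambda) = -3.5800.

-3.5800


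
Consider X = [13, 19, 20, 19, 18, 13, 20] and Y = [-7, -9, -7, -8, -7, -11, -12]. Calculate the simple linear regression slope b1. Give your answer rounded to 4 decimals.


Calculate xbar = 17.4286, ybar = -8.7143.
S_xx = 57.7143, S_xy = 0.1429.
Using b1 = S_xy / S_xx = 0.1429 / 57.7143, we get b1 = 0.0025.

0.0025


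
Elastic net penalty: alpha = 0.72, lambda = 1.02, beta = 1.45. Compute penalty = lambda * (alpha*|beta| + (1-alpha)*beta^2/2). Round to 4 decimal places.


L1 component = 0.72 * |1.45| = 1.0440.
L2 component = 0.28 * 1.45^2 / 2 = 0.2944.
Penalty = 1.02 * (1.0440 + 0.2944) = 1.02 * 1.3384 = 1.3651.

1.3651


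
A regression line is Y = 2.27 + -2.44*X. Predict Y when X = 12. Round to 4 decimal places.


Plug X = 12 into Y = 2.27 + -2.44*X:
Y = 2.27 + -29.2800 = -27.0100.

-27.0100


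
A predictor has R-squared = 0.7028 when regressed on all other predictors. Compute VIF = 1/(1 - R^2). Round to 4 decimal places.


Denominator: 1 - 0.7028 = 0.2972.
VIF = 1 / 0.2972 = 3.3647.

3.3647


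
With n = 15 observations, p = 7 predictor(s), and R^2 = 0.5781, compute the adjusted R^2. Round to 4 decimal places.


Using the formula:
(1 - 0.5781) = 0.4219.
Multiply by 14/7: 0.4219 * 14 = 5.9066, then 5.9066 / 7 = 0.8438.
Adj R^2 = 1 - 0.8438 = 0.1562.

0.1562


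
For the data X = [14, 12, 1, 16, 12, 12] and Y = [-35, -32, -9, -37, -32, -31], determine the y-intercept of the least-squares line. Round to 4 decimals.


The slope is b1 = -1.9415.
Sample means are xbar = 11.1667 and ybar = -29.3333.
Intercept: b0 = -29.3333 - (-1.9415)(11.1667) = -7.6529.

-7.6529


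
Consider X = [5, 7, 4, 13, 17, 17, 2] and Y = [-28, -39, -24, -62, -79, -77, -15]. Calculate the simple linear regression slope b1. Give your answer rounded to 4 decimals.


First compute the means: xbar = 9.2857, ybar = -46.2857.
Then S_xx = sum((xi - xbar)^2) = 237.4286.
S_xy = sum((xi - xbar)(yi - ybar)) = -988.4286.
b1 = S_xy / S_xx = -988.4286 / 237.4286 = -4.1631.

-4.1631


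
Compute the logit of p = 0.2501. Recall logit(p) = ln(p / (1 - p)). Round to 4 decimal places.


1 - p = 0.7499.
p/(1-p) = 0.3335.
logit = ln(0.3335) = -1.0981.

-1.0981


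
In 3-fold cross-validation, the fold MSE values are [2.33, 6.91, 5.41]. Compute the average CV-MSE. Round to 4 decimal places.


Sum of fold MSEs = 14.6500.
Average = 14.6500 / 3 = 4.8833.

4.8833


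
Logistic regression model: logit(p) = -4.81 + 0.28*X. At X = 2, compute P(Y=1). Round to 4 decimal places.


Linear predictor: z = -4.81 + 0.28 * 2 = -4.2500.
P = 1/(1 + exp(4.2500)) = 1/(1 + 70.1054) = 0.0141.

0.0141


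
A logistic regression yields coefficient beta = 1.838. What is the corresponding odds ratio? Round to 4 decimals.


Odds ratio = exp(beta) = exp(1.838).
= 6.2840.

6.2840


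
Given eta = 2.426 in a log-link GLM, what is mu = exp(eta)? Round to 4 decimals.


The inverse log link gives:
mu = exp(2.426) = 11.3135.

11.3135


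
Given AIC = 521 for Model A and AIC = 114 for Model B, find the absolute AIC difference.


Compute |521 - 114| = 407.
Model B has the smaller AIC.

407


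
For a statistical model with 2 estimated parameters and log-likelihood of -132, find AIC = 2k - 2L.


Compute:
2k = 2*2 = 4.
-2*loglik = -2*(-132) = 264.
AIC = 4 + 264 = 268.

268


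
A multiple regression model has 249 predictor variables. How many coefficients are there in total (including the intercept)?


Including the intercept, the model has 249 predictor coefficients + 1 intercept.
Total = 250.

250


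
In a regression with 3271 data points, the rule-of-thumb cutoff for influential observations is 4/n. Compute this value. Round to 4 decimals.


Cook's distance cutoff = 4/n = 4/3271.
= 0.0012.

0.0012


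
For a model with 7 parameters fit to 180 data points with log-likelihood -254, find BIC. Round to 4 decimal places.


k * ln(n) = 7 * ln(180) = 7 * 5.192957 = 36.350699.
-2 * loglik = -2 * (-254) = 508.
BIC = 36.350699 + 508 = 544.350699, which rounds to 544.3507.

544.3507


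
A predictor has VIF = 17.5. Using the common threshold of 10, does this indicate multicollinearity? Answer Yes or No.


The threshold is 10.
VIF = 17.5 is >= 10.
Multicollinearity indication: Yes.

Yes


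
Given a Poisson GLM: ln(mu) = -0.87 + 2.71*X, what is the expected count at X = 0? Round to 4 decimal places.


eta = -0.87 + 2.71 * 0 = -0.8700.
mu = exp(-0.8700) = 0.4190.

0.4190


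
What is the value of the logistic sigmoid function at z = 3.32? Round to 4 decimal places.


Compute exp(-3.3200) = 0.0362.
Sigmoid = 1 / (1 + 0.0362) = 1 / 1.0362 = 0.9651.

0.9651


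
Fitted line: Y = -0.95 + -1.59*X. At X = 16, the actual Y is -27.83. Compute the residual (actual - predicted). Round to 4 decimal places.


Compute yhat = -0.95 + (-1.59)(16) = -26.3900.
Residual = actual - predicted = -27.83 - -26.3900 = -1.4400.

-1.4400


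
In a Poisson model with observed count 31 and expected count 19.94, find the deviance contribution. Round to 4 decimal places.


y/mu = 31/19.94 = 1.554664 (approx.), and ln(31/19.94) = 0.441259.
y * ln(y/mu) = 31 * 0.441259 = 13.679029.
y - mu = 11.06.
D = 2 * (13.679029 - 11.06) = 5.238058, which rounds to 5.2381.

5.2381


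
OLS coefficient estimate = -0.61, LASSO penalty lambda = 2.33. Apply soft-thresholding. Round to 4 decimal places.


|beta_OLS| = 0.61.
lambda = 2.33.
Since |beta| <= lambda, the coefficient is set to 0.
Result = 0.0000.

0.0000


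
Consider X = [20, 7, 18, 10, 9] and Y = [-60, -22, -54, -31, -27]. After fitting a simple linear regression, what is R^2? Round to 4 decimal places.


Fit the OLS line: b0 = -1.2166, b1 = -2.9362.
SSres = 0.6513.
SStot = 1162.8000.
R^2 = 1 - 0.6513/1162.8000 = 0.9994.

0.9994


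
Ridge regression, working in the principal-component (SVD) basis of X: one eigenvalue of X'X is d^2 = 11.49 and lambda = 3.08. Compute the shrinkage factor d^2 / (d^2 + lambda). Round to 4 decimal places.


d^2 + lambda = 11.49 + 3.08 = 14.5700.
Shrinkage factor = 11.49/14.5700 = 0.7886.

0.7886


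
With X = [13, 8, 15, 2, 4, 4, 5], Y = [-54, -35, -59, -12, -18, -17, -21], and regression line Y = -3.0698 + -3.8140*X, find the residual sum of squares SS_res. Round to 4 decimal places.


Predicted values from Y = -3.0698 + -3.8140*X.
Residuals: [-1.3482, -1.4182, 1.2798, -1.3022, 0.3258, 1.3258, 1.1398].
SSres = 10.3256.

10.3256


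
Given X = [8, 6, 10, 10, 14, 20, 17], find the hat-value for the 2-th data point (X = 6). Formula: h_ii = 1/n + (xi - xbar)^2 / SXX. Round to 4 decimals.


Compute xbar = 12.1429 with n = 7 observations.
SXX = 152.8571.
Leverage = 1/7 + (6 - 12.1429)^2/152.8571 = 0.3897.

0.3897


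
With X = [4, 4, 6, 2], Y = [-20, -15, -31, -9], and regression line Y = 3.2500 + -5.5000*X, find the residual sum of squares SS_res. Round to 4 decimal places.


For each point, residual = actual - predicted.
Residuals: [-1.2500, 3.7500, -1.2500, -1.2500].
Sum of squared residuals = 18.7500.

18.7500


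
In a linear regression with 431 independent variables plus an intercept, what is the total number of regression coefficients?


Total coefficients = number of predictors + 1 (for the intercept).
= 431 + 1 = 432.

432


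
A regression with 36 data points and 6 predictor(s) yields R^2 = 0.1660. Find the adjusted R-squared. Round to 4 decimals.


Using the formula:
(1 - 0.1660) = 0.8340.
Multiply by 35/29: 0.8340 * 35 = 29.1900, then 29.1900 / 29 = 1.0066.
Adj R^2 = 1 - 1.0066 = -0.0066.

-0.0066


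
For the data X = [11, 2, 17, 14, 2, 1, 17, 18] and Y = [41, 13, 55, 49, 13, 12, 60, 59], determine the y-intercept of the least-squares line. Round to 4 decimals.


First find the slope: b1 = 2.8968.
Means: xbar = 10.2500, ybar = 37.7500.
b0 = ybar - b1 * xbar = 37.7500 - 2.8968 * 10.2500 = 8.0581.

8.0581


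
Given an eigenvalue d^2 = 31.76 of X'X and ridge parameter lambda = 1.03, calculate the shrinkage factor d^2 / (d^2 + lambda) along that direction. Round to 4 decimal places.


d^2 + lambda = 31.76 + 1.03 = 32.7900.
Shrinkage factor = 31.76/32.7900 = 0.9686.

0.9686


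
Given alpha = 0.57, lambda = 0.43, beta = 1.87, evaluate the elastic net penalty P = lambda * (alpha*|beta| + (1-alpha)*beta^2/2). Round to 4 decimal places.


Compute:
L1 = 0.57 * 1.87 = 1.0659.
L2 = 0.43 * 1.87^2 / 2 = 0.7518.
Penalty = 0.43 * (1.0659 + 0.7518) = 0.7816.

0.7816


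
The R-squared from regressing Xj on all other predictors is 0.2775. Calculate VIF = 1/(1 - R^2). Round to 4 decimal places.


Denominator: 1 - 0.2775 = 0.7225.
VIF = 1 / 0.7225 = 1.3841.

1.3841


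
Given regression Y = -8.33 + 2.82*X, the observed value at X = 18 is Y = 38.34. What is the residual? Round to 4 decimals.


Compute yhat = -8.33 + (2.82)(18) = 42.4300.
Residual = actual - predicted = 38.34 - 42.4300 = -4.0900.

-4.0900


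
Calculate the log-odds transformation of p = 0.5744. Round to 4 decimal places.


1 - p = 0.4256.
p/(1-p) = 1.3496.
logit = ln(1.3496) = 0.2998.

0.2998


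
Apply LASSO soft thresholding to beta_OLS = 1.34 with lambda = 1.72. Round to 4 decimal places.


Check: |1.34| = 1.34 vs lambda = 1.72.
Since |beta| <= lambda, the coefficient is set to 0.
Soft-thresholded coefficient = 0.0000.

0.0000


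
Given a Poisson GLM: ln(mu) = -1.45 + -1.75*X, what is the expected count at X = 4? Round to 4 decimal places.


Linear predictor: eta = -1.45 + (-1.75)(4) = -8.4500.
Expected count: mu = exp(-8.4500) = 0.0002.

0.0002


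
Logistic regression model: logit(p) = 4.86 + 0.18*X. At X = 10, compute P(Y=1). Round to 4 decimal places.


Compute z = 4.86 + (0.18)(10) = 6.6600.
exp(-z) = 0.0013.
P = 1/(1 + 0.0013) = 0.9987.

0.9987


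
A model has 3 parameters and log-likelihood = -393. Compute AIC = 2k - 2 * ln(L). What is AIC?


AIC = 2k - 2*loglik = 2(3) - 2(-393).
= 6 + 786 = 792.

792


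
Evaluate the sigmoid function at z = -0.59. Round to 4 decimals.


Compute exp(0.5900) = 1.8040.
Sigmoid = 1 / (1 + 1.8040) = 1 / 2.8040 = 0.3566.

0.3566


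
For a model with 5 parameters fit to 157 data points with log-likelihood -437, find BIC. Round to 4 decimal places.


k * ln(n) = 5 * ln(157) = 5 * 5.056246 = 25.281230.
-2 * loglik = -2 * (-437) = 874.
BIC = 25.281230 + 874 = 899.281230, which rounds to 899.2812.

899.2812


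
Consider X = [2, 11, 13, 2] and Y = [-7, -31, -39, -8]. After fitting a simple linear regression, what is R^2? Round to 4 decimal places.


Fit the OLS line: b0 = -1.8284, b1 = -2.7745.
SSres = 3.5637.
SStot = 788.7500.
R^2 = 1 - 3.5637/788.7500 = 0.9955.

0.9955


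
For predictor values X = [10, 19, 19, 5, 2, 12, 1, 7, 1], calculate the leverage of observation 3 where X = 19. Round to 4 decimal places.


Mean of X: xbar = 8.4444.
SXX = 404.2222.
For X = 19: h = 1/9 + (19 - 8.4444)^2/404.2222 = 0.3868.

0.3868


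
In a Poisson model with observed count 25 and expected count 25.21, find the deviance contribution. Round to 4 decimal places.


Compute y*ln(y/mu) = 25*ln(25/25.21) = 25*-0.008365 = -0.209125.
y - mu = -0.21.
D = 2*(-0.209125 - (-0.21)) = 0.001750, which rounds to 0.0018.

0.0018


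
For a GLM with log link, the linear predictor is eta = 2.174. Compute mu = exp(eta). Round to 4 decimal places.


mu = exp(eta) = exp(2.174).
= 8.7934.

8.7934


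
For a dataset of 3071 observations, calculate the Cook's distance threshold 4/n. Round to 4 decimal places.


Using the rule of thumb:
Threshold = 4 / 3071 = 0.0013.

0.0013


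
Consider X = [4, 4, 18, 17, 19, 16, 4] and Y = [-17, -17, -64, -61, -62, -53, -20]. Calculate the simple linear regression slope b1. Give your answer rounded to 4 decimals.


Calculate xbar = 11.7143, ybar = -42.0000.
S_xx = 317.4286, S_xy = -987.0000.
Using b1 = S_xy / S_xx = -987.0000 / 317.4286, we get b1 = -3.1094.

-3.1094


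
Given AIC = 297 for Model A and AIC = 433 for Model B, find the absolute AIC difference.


|AIC_A - AIC_B| = |297 - 433| = 136.
Model A is preferred (lower AIC).

136


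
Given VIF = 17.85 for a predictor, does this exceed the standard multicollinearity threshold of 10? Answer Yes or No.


Compare VIF = 17.85 to the threshold of 10.
17.85 >= 10, so the answer is Yes.

Yes


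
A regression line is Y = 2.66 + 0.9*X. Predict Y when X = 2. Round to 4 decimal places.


Plug X = 2 into Y = 2.66 + 0.9*X:
Y = 2.66 + 1.8000 = 4.4600.

4.4600


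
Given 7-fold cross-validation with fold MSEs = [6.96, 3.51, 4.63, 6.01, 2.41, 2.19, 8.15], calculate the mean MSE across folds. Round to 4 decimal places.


Sum of fold MSEs = 33.8600.
Average = 33.8600 / 7 = 4.8371.

4.8371


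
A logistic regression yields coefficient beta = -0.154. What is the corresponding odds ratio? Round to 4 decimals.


exp(-0.154) = 0.8573.
So the odds ratio is 0.8573.

0.8573


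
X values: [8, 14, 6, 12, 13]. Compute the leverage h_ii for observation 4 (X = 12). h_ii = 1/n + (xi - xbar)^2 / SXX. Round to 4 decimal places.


Compute xbar = 10.6000 with n = 5 observations.
SXX = 47.2000.
Leverage = 1/5 + (12 - 10.6000)^2/47.2000 = 0.2415.

0.2415


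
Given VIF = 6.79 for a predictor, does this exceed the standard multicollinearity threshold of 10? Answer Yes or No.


Compare VIF = 6.79 to the threshold of 10.
6.79 < 10, so the answer is No.

No


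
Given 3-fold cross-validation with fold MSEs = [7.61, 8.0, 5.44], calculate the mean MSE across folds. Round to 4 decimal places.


Total MSE across folds = 21.0500.
CV-MSE = 21.0500/3 = 7.0167.

7.0167


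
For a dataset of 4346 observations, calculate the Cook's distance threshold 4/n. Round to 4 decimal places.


The threshold is 4/n.
4/4346 = 0.0009.

0.0009


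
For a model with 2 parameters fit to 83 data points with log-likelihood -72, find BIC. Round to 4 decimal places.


ln(83) = 4.418841.
k * ln(n) = 2 * 4.418841 = 8.837682.
-2L = 144.
BIC = 8.837682 + 144 = 152.837682, which rounds to 152.8377.

152.8377


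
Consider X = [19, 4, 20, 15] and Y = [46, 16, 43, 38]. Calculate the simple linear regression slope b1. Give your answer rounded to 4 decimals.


Calculate xbar = 14.5000, ybar = 35.7500.
S_xx = 161.0000, S_xy = 294.5000.
Using b1 = S_xy / S_xx = 294.5000 / 161.0000, we get b1 = 1.8292.

1.8292


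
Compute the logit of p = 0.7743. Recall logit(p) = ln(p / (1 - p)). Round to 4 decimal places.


Compute the odds: 0.7743/0.2257 = 3.4307.
Take the natural log: ln(3.4307) = 1.2328.

1.2328


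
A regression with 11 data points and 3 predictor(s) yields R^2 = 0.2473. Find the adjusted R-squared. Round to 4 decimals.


Plug in: Adj R^2 = 1 - (1 - 0.2473) * 10/7.
= 1 - 0.7527 * 10/7
= 1 - 7.5270 / 7
= 1 - 1.0753 = -0.0753.

-0.0753


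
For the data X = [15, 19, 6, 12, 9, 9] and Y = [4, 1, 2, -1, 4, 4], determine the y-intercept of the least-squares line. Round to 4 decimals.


Compute b1 = -0.1108 from the OLS formula.
With xbar = 11.6667 and ybar = 2.3333, the intercept is:
b0 = 2.3333 - -0.1108 * 11.6667 = 3.6257.

3.6257


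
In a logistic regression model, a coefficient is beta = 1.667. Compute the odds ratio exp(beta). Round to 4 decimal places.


exp(1.667) = 5.2963.
So the odds ratio is 5.2963.

5.2963


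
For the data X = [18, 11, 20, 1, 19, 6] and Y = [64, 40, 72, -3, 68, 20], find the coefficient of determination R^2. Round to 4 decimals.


The fitted line is Y = -4.7201 + 3.8576*X.
SSres = 13.3061, SStot = 4559.5000.
R^2 = 1 - SSres/SStot = 0.9971.

0.9971


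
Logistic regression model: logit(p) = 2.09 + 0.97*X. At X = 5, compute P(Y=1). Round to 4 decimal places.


Linear predictor: z = 2.09 + 0.97 * 5 = 6.9400.
P = 1/(1 + exp(-6.9400)) = 1/(1 + 0.0010) = 0.9990.

0.9990


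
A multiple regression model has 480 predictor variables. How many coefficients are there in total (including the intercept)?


Each predictor gets one coefficient, plus one intercept.
Total parameters = 480 + 1 = 481.

481


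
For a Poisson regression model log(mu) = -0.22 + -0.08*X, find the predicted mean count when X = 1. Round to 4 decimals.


Linear predictor: eta = -0.22 + (-0.08)(1) = -0.3000.
Expected count: mu = exp(-0.3000) = 0.7408.

0.7408


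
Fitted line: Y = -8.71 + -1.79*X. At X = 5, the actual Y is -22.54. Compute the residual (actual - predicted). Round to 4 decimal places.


Compute yhat = -8.71 + (-1.79)(5) = -17.6600.
Residual = actual - predicted = -22.54 - -17.6600 = -4.8800.

-4.8800


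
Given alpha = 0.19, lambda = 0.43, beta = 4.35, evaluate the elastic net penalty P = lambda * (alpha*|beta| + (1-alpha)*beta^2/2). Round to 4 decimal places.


L1 component = 0.19 * |4.35| = 0.8265.
L2 component = 0.81 * 4.35^2 / 2 = 7.6636.
Penalty = 0.43 * (0.8265 + 7.6636) = 0.43 * 8.4901 = 3.6507.

3.6507


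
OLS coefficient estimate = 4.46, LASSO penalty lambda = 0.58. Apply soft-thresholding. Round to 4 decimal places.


Check: |4.46| = 4.46 vs lambda = 0.58.
Since |beta| > lambda, coefficient = sign(beta)*(|beta| - lambda) = 3.8800.
Soft-thresholded coefficient = 3.8800.

3.8800


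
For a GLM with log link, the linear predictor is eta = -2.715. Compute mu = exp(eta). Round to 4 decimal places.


mu = exp(eta) = exp(-2.715).
= 0.0662.

0.0662


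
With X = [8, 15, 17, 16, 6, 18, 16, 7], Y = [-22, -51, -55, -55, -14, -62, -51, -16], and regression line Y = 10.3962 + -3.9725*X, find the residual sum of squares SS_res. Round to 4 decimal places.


Compute predicted values, then residuals = yi - yhat_i.
Residuals: [-0.6162, -1.8087, 2.1363, -1.8362, -0.5612, -0.8912, 2.1638, 1.4113].
SSres = sum(residual^2) = 19.3695.

19.3695


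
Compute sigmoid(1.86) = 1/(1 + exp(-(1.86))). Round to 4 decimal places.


exp(-1.8600) = 0.1557.
1 + exp(-z) = 1.1557.
sigmoid = 1/1.1557 = 0.8653.

0.8653


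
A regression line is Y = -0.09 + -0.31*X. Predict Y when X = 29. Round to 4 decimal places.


Substitute X = 29 into the equation:
Y = -0.09 + -0.31 * 29 = -0.09 + -8.9900 = -9.0800.

-9.0800
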